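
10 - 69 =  - 59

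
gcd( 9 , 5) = 1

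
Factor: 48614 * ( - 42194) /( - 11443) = 2051219116/11443 = 2^2 * 17^2*73^1*109^1 * 223^1*11443^( - 1 ) 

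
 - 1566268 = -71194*22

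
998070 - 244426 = 753644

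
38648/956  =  9662/239=40.43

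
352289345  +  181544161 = 533833506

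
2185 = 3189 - 1004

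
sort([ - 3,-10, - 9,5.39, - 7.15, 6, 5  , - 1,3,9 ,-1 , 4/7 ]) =[ - 10,-9, - 7.15, - 3, - 1, - 1,4/7,3,5,5.39,6,9]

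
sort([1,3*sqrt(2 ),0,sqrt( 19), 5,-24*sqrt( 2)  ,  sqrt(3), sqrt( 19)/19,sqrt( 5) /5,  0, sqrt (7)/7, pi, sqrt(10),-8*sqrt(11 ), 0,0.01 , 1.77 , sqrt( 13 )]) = [ - 24*sqrt( 2), - 8*sqrt( 11),0, 0, 0 , 0.01 , sqrt( 19) /19 , sqrt( 7)/7,sqrt ( 5 )/5,  1,sqrt( 3),1.77, pi,sqrt( 10), sqrt(13),3*  sqrt( 2),sqrt (19), 5] 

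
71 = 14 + 57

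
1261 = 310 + 951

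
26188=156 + 26032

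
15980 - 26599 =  - 10619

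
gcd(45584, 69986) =14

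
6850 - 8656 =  - 1806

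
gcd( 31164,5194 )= 5194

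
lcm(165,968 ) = 14520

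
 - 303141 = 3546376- 3849517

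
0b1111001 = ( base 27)4D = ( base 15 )81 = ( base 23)56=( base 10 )121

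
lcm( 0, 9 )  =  0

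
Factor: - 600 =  - 2^3*3^1*5^2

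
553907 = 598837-44930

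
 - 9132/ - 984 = 761/82 = 9.28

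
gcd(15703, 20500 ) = 41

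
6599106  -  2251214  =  4347892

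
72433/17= 72433/17 = 4260.76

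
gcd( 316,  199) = 1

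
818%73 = 15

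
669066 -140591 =528475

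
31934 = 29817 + 2117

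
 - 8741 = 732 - 9473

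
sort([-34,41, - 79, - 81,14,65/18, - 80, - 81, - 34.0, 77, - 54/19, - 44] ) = [ - 81,-81, - 80, - 79,  -  44 ,  -  34, - 34.0, -54/19,  65/18, 14,41,77]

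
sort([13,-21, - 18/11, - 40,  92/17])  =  [ - 40 ,  -  21,- 18/11,92/17,13 ]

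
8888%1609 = 843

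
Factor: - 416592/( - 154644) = 132/49 = 2^2 *3^1*7^( - 2 )*11^1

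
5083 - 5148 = -65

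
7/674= 7/674 = 0.01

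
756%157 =128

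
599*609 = 364791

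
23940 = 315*76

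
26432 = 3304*8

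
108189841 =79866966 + 28322875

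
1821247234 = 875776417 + 945470817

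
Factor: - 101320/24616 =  - 745/181  =  - 5^1*149^1*181^ ( - 1)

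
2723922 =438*6219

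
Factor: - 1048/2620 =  - 2/5= -2^1*5^(-1 )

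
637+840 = 1477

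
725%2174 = 725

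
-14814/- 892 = 16 + 271/446=16.61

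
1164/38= 582/19 = 30.63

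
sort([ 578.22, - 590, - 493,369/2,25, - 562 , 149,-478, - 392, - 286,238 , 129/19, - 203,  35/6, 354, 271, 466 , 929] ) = [  -  590, - 562 , - 493,  -  478,-392, - 286 , - 203,  35/6, 129/19 , 25 , 149, 369/2,238, 271,354,466,578.22, 929] 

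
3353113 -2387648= 965465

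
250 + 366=616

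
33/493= 33/493= 0.07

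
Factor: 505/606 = 2^( - 1 )*3^( - 1)*5^1 = 5/6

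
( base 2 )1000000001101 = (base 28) 56l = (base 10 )4109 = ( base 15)133e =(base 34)3it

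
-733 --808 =75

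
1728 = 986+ 742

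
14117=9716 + 4401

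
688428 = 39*17652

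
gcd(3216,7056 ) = 48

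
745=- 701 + 1446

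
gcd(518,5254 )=74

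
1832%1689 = 143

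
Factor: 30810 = 2^1 * 3^1 * 5^1*13^1*79^1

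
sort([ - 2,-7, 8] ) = [-7, - 2,8] 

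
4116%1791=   534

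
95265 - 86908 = 8357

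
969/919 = 969/919 =1.05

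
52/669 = 52/669 = 0.08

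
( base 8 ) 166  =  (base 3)11101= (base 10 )118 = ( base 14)86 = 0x76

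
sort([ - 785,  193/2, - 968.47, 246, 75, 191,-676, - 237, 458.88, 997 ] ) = [ - 968.47, - 785, - 676, - 237, 75, 193/2,191, 246, 458.88, 997]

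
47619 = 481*99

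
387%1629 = 387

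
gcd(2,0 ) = 2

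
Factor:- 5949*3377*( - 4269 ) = 85763240937 = 3^3*11^1 * 307^1*661^1*1423^1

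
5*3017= 15085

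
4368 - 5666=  - 1298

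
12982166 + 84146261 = 97128427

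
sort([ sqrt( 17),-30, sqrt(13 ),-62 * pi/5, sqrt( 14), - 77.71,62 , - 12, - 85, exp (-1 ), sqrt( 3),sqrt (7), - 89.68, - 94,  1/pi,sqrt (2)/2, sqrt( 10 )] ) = [  -  94,-89.68, - 85,-77.71, - 62*pi/5,- 30, - 12,1/pi,  exp( - 1 ),  sqrt(2)/2,  sqrt (3 ), sqrt( 7 ), sqrt (10 ) , sqrt( 13),sqrt( 14),sqrt( 17),62 ]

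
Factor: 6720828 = 2^2*3^1*37^1*15137^1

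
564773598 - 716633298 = - 151859700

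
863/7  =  123 + 2/7=123.29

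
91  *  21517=1958047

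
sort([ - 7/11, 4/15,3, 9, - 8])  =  [ - 8,-7/11 , 4/15,  3, 9]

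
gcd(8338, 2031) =1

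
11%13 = 11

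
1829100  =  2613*700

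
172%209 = 172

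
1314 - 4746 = -3432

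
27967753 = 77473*361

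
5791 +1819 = 7610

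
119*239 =28441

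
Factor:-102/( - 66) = 17/11 = 11^( - 1 )*17^1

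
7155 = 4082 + 3073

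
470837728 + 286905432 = 757743160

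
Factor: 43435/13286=85/26 = 2^ ( - 1 )*5^1*13^(  -  1)*17^1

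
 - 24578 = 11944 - 36522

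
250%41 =4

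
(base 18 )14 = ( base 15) 17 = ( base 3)211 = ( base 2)10110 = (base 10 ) 22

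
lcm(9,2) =18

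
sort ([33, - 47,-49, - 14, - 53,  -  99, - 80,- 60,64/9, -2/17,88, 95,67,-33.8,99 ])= [ - 99, - 80, - 60 , - 53, - 49, - 47, - 33.8, - 14,  -  2/17,64/9, 33, 67,  88, 95,99 ]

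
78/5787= 26/1929= 0.01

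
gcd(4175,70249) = 1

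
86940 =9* 9660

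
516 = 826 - 310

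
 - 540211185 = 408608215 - 948819400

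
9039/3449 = 9039/3449 = 2.62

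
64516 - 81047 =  - 16531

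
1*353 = 353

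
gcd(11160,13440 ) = 120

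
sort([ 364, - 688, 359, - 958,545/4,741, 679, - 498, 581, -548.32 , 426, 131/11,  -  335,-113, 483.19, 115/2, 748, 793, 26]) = [ - 958, -688, - 548.32, -498,  -  335, - 113, 131/11, 26, 115/2,545/4, 359,364, 426, 483.19,581, 679,741,748, 793] 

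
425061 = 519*819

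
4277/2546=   1 +1731/2546  =  1.68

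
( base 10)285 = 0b100011101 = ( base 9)346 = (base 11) 23A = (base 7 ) 555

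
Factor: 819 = 3^2* 7^1*13^1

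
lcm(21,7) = 21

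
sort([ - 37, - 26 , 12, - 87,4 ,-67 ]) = [-87, - 67, - 37,- 26 , 4,12]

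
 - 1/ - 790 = 1/790= 0.00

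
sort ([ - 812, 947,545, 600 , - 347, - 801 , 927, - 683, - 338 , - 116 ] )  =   [ - 812, - 801, - 683, - 347, - 338, -116, 545  ,  600 , 927, 947] 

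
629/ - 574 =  - 2 + 519/574 =- 1.10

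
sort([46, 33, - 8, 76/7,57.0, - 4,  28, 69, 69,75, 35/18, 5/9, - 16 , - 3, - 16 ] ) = [ - 16, - 16 , - 8,- 4, - 3,  5/9, 35/18,76/7, 28,33 , 46  ,  57.0, 69, 69, 75 ] 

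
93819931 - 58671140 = 35148791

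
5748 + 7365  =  13113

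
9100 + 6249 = 15349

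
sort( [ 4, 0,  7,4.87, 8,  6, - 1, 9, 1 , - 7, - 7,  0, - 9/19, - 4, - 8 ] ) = [ -8, - 7 , - 7,-4, - 1,-9/19,0 , 0, 1, 4,  4.87,6,7 , 8, 9 ] 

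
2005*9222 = 18490110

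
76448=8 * 9556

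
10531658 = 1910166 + 8621492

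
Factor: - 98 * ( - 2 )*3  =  588=2^2*3^1*7^2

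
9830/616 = 4915/308 = 15.96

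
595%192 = 19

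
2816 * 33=92928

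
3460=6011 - 2551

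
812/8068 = 203/2017  =  0.10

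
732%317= 98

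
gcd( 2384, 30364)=4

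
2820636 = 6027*468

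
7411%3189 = 1033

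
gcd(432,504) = 72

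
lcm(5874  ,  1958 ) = 5874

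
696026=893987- 197961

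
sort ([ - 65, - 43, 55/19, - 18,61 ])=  [ - 65, - 43, - 18,  55/19,  61 ]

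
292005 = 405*721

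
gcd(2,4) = 2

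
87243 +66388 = 153631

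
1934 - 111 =1823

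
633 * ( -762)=  -  482346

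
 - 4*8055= - 32220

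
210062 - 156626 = 53436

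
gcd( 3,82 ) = 1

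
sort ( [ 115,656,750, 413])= [ 115,413,  656, 750] 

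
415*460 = 190900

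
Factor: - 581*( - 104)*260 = 2^5*5^1*7^1*13^2*83^1 = 15710240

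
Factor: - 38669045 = -5^1 *7733809^1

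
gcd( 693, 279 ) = 9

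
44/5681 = 44/5681 = 0.01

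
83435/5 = 16687=16687.00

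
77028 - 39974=37054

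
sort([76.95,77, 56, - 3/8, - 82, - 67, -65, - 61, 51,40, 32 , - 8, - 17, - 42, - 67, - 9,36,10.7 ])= [ - 82,  -  67, - 67, - 65,-61, - 42 ,-17, - 9, - 8, - 3/8, 10.7,32, 36,40,51 , 56,76.95,77] 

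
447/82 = 5 + 37/82 = 5.45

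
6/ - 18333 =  - 1+ 6109/6111=- 0.00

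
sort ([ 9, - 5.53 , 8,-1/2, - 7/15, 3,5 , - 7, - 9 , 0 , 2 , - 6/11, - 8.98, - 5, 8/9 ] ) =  [ - 9, - 8.98, - 7, - 5.53, - 5, - 6/11 , - 1/2, - 7/15,0 , 8/9, 2, 3, 5, 8, 9] 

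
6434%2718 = 998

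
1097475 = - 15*(-73165)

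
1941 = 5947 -4006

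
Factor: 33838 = 2^1*7^1* 2417^1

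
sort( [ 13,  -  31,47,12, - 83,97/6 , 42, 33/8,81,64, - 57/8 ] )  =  [ - 83, - 31, - 57/8 , 33/8 , 12,13, 97/6, 42 , 47, 64, 81 ]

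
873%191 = 109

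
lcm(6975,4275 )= 132525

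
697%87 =1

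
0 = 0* 331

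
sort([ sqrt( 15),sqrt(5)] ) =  [ sqrt (5 ),sqrt(15)]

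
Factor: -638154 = - 2^1*3^2*11^2*293^1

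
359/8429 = 359/8429 = 0.04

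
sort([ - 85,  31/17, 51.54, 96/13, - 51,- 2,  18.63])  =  [ - 85,  -  51, - 2, 31/17,96/13,18.63,51.54] 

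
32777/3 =32777/3  =  10925.67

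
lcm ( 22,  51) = 1122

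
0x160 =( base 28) cg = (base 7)1012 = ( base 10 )352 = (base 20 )hc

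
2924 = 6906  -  3982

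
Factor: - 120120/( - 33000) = 5^( - 2 )*7^1*13^1 =91/25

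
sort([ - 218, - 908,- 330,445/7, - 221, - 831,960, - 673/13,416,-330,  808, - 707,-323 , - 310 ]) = [ - 908, - 831,-707, - 330,-330, - 323,-310, - 221,-218, - 673/13 , 445/7,416,808,  960] 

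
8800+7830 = 16630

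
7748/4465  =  7748/4465= 1.74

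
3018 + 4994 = 8012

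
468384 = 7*66912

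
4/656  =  1/164 = 0.01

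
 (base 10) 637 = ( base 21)197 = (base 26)OD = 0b1001111101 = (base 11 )52a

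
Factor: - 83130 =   -  2^1*3^1*5^1*17^1*163^1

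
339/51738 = 113/17246 = 0.01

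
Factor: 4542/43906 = 3/29 = 3^1 * 29^( - 1 ) 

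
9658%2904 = 946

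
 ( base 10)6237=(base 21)E30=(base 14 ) 23b7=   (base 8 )14135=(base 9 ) 8500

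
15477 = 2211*7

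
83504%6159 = 3437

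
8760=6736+2024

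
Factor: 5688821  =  5688821^1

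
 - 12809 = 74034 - 86843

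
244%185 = 59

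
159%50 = 9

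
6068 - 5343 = 725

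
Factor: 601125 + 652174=31^1*40429^1 = 1253299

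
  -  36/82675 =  - 1+82639/82675 = -0.00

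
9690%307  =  173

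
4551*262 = 1192362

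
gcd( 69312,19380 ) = 228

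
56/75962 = 28/37981  =  0.00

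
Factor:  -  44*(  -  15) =660= 2^2*3^1*5^1*11^1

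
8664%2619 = 807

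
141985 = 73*1945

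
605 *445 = 269225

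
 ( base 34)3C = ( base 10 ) 114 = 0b1110010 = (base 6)310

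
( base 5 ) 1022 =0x89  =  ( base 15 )92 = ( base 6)345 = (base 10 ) 137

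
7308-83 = 7225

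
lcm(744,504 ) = 15624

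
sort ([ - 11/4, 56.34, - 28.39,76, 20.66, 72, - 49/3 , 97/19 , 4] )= [ - 28.39, - 49/3, - 11/4 , 4, 97/19, 20.66, 56.34, 72,  76]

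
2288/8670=1144/4335 =0.26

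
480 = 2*240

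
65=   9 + 56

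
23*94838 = 2181274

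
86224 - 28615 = 57609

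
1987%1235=752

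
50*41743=2087150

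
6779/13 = 6779/13  =  521.46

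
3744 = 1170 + 2574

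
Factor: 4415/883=5^1 =5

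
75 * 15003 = 1125225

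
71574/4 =35787/2 =17893.50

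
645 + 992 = 1637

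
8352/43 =8352/43 = 194.23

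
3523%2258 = 1265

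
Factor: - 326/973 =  - 2^1*7^( - 1)*139^( - 1)*163^1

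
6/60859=6/60859 = 0.00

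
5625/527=5625/527 = 10.67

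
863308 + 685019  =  1548327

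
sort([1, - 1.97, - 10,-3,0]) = [ - 10, - 3, - 1.97, 0,1]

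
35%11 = 2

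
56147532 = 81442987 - 25295455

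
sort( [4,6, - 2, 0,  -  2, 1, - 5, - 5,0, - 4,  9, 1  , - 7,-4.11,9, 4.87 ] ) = [ -7,  -  5, - 5,  -  4.11, - 4,-2,  -  2, 0, 0  ,  1,1, 4,4.87, 6, 9, 9 ]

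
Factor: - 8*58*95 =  - 44080 = - 2^4 * 5^1 *19^1*29^1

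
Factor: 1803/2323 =3^1*23^(-1 )*101^( - 1 )* 601^1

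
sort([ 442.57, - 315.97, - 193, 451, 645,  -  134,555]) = [ - 315.97, - 193,  -  134,  442.57,451, 555, 645 ]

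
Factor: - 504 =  - 2^3*3^2*7^1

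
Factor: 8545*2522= 2^1*5^1*13^1*97^1*1709^1 = 21550490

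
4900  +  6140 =11040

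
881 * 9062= 7983622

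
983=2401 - 1418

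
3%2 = 1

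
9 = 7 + 2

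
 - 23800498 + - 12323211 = -36123709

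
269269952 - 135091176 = 134178776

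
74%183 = 74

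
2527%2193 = 334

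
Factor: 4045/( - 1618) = -5/2 = -2^( - 1 )*5^1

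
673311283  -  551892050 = 121419233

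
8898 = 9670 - 772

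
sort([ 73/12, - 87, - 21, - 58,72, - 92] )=[ - 92, - 87, - 58,-21,73/12,72]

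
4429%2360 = 2069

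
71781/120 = 23927/40 = 598.17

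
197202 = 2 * 98601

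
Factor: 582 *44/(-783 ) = - 8536/261 = - 2^3*3^(-2)*11^1 * 29^ (-1)*97^1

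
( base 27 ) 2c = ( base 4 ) 1002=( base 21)33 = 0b1000010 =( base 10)66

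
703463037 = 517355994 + 186107043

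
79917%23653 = 8958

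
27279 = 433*63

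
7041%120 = 81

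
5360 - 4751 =609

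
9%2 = 1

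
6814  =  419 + 6395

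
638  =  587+51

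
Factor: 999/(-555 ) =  - 9/5 = - 3^2*5^( - 1 )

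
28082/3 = 9360 + 2/3 = 9360.67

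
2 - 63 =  - 61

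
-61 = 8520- 8581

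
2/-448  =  -1 + 223/224 = -0.00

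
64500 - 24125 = 40375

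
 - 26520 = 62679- 89199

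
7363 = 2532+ 4831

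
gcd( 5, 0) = 5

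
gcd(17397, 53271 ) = 9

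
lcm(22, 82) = 902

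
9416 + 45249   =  54665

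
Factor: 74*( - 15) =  - 2^1*3^1*5^1 * 37^1 = -1110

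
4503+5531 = 10034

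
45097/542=45097/542= 83.20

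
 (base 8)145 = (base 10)101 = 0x65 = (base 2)1100101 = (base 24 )45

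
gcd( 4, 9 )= 1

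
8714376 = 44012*198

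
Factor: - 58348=-2^2*29^1*503^1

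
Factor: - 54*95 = - 5130 = - 2^1*3^3*5^1*19^1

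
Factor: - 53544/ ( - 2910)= 92/5= 2^2 * 5^(  -  1) * 23^1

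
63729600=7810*8160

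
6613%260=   113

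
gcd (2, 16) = 2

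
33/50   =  33/50 = 0.66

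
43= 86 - 43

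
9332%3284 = 2764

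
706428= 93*7596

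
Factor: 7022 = 2^1 * 3511^1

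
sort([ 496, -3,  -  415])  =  [ - 415, - 3 , 496]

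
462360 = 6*77060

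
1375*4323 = 5944125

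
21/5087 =21/5087 = 0.00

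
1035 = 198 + 837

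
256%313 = 256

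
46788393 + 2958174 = 49746567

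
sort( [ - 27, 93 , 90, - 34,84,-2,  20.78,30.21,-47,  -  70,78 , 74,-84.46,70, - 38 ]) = [ - 84.46, - 70, - 47, - 38,  -  34,-27, - 2, 20.78 , 30.21,70 , 74, 78 , 84, 90, 93 ]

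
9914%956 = 354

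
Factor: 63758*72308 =4610213464 = 2^3*71^1*449^1*18077^1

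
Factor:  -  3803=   -  3803^1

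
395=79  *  5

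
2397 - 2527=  - 130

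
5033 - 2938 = 2095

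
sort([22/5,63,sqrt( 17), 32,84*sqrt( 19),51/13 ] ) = [51/13,sqrt( 17 ), 22/5, 32, 63, 84 * sqrt( 19)]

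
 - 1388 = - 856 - 532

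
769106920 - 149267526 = 619839394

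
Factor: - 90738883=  - 29^1*3128927^1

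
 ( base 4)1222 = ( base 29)3j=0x6A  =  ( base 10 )106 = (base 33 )37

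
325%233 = 92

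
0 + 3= 3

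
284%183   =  101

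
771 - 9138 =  - 8367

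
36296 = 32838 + 3458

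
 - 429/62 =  - 7 + 5/62 = -6.92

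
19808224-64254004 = - 44445780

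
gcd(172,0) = 172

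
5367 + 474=5841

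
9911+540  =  10451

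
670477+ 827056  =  1497533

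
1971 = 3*657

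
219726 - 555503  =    -  335777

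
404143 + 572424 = 976567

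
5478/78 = 913/13= 70.23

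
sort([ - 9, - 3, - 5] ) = [-9, - 5, - 3 ] 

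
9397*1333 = 12526201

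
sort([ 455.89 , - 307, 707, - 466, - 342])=[ - 466,-342, - 307, 455.89,707]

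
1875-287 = 1588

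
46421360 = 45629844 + 791516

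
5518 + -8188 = - 2670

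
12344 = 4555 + 7789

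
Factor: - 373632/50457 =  - 896/121 =- 2^7*7^1*11^( - 2) 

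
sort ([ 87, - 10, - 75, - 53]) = [ - 75  , - 53, - 10, 87 ] 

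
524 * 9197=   4819228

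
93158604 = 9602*9702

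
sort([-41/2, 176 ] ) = [ - 41/2,176] 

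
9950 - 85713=-75763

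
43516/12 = 10879/3 = 3626.33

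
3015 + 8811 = 11826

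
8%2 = 0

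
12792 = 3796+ 8996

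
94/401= 94/401= 0.23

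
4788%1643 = 1502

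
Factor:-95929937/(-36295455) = 3^( -1)*5^( - 1 ) * 7^(-1)*37^2*41^( - 1)*79^1 * 887^1*8431^ ( - 1)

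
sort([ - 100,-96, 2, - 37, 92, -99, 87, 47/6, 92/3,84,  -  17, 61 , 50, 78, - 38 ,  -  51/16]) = [ - 100, - 99, - 96,  -  38, - 37,  -  17, - 51/16, 2, 47/6,92/3, 50, 61, 78,84,  87, 92] 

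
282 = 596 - 314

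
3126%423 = 165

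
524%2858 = 524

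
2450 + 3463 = 5913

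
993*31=30783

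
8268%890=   258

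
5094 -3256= 1838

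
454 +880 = 1334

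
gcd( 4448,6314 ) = 2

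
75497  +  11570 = 87067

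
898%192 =130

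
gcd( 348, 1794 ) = 6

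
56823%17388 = 4659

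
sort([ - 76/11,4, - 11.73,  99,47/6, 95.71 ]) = [ - 11.73, - 76/11, 4, 47/6,95.71, 99] 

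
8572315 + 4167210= 12739525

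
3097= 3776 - 679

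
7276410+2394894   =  9671304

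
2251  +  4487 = 6738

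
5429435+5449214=10878649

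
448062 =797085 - 349023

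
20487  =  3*6829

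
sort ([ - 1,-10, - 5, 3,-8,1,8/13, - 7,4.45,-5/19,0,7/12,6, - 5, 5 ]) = [ - 10, - 8, - 7,  -  5,-5,-1, - 5/19,0, 7/12,8/13,1,3,4.45,5,6 ] 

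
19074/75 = 254+8/25 = 254.32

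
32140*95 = 3053300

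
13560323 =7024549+6535774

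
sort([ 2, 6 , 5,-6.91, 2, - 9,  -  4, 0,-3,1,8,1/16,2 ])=[-9,-6.91,  -  4,-3,0, 1/16, 1,2, 2, 2, 5, 6,8] 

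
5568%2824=2744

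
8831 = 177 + 8654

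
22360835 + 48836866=71197701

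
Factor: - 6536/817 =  - 2^3 = - 8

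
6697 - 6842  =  -145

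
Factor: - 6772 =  - 2^2*1693^1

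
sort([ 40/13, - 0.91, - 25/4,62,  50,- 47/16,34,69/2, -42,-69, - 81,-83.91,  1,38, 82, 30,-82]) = [  -  83.91, - 82,-81, -69, - 42,  -  25/4,-47/16,  -  0.91 , 1, 40/13, 30, 34, 69/2,  38, 50 , 62, 82]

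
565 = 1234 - 669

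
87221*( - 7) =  - 610547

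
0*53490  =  0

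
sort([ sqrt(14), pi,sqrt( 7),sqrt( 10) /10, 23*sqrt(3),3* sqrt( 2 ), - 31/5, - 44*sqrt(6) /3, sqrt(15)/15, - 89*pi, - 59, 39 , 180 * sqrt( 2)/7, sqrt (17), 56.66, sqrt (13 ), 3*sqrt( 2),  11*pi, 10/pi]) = [  -  89*pi, - 59 , - 44  *  sqrt ( 6 )/3,-31/5, sqrt( 15 ) /15, sqrt ( 10) /10, sqrt(7),pi, 10/pi, sqrt( 13), sqrt(14), sqrt(17 ), 3*sqrt ( 2), 3*sqrt(2), 11*pi , 180*sqrt( 2 )/7 , 39, 23*sqrt(3 ),56.66]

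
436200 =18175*24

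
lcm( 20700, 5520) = 82800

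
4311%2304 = 2007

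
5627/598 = 5627/598 = 9.41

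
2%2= 0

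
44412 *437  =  19408044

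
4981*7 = 34867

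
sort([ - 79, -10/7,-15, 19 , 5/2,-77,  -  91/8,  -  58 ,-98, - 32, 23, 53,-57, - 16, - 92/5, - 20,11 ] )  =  [-98,  -  79,-77,  -  58, - 57, - 32,-20, - 92/5, - 16,-15,  -  91/8,-10/7, 5/2,11 , 19,  23, 53]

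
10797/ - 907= - 12+87/907 = -11.90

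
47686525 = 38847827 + 8838698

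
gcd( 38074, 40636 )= 2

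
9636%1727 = 1001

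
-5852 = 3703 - 9555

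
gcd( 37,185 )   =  37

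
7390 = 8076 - 686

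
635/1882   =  635/1882 = 0.34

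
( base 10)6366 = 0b1100011011110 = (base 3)22201210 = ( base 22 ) d38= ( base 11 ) 4868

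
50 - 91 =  - 41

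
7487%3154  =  1179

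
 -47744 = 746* ( - 64)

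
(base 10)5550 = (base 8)12656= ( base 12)3266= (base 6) 41410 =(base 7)22116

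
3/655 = 3/655 = 0.00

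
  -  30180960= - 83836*360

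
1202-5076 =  - 3874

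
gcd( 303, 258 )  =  3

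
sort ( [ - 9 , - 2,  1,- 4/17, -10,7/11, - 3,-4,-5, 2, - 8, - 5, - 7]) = [ - 10, - 9, - 8, - 7,-5, - 5, - 4,  -  3, - 2, - 4/17,7/11,  1, 2 ] 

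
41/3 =13+2/3 = 13.67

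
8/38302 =4/19151 = 0.00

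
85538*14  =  1197532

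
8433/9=937 =937.00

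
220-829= -609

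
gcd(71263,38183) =1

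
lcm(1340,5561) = 111220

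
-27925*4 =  - 111700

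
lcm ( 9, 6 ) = 18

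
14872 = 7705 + 7167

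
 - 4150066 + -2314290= - 6464356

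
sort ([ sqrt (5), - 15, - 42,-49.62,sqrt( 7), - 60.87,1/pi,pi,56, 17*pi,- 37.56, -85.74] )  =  [- 85.74, - 60.87 , -49.62, -42, - 37.56,- 15,  1/pi, sqrt( 5) , sqrt( 7) , pi,  17*pi, 56] 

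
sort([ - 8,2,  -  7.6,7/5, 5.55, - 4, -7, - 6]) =[ - 8, - 7.6,  -  7,-6, - 4, 7/5, 2, 5.55 ]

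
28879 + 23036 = 51915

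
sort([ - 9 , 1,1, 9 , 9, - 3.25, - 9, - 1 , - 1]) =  [-9, - 9,-3.25, - 1 ,-1,1, 1, 9,  9] 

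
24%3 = 0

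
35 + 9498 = 9533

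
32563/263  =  123 + 214/263 = 123.81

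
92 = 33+59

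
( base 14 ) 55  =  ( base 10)75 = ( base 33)29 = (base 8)113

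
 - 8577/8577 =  - 1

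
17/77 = 17/77 =0.22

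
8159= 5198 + 2961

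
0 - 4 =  - 4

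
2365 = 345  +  2020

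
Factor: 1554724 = 2^2*197^1*1973^1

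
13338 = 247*54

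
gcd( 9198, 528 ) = 6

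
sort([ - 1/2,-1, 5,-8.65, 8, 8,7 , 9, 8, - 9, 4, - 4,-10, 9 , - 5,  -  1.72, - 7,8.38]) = [ - 10, - 9,  -  8.65, - 7, - 5,  -  4, - 1.72, - 1, -1/2, 4,5, 7,8,8, 8, 8.38,9,  9 ] 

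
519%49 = 29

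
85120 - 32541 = 52579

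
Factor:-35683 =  -17^1*2099^1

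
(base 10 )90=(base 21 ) 46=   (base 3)10100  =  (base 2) 1011010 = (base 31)2S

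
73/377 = 73/377 = 0.19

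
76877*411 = 31596447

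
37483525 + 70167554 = 107651079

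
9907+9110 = 19017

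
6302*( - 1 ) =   -  6302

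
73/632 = 73/632= 0.12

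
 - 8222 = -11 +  - 8211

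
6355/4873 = 1 + 1482/4873 = 1.30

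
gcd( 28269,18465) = 3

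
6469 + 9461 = 15930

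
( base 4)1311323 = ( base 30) 8BH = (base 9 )11315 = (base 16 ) 1d7b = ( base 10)7547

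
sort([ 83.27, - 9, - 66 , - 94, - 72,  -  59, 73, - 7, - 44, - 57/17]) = [ - 94, - 72,  -  66 ,  -  59,- 44,  -  9, - 7,  -  57/17 , 73,  83.27]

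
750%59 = 42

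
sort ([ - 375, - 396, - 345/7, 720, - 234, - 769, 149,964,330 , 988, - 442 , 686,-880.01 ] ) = [ - 880.01,- 769, - 442, - 396, - 375, - 234,-345/7  ,  149,  330, 686, 720, 964 , 988]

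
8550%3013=2524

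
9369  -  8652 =717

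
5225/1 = 5225   =  5225.00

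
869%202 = 61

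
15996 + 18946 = 34942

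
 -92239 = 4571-96810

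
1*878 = 878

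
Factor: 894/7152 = 1/8 = 2^ ( - 3 )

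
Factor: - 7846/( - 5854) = 3923/2927=   2927^(  -  1 )*3923^1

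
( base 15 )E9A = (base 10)3295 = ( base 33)30S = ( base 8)6337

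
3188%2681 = 507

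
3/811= 3/811 = 0.00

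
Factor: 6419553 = 3^1 * 7^1*23^1*13291^1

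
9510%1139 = 398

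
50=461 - 411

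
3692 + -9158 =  - 5466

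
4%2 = 0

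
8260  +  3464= 11724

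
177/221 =177/221 =0.80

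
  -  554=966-1520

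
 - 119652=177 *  ( - 676) 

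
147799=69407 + 78392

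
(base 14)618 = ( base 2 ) 10010101110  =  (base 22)2aa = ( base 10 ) 1198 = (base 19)361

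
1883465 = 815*2311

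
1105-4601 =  - 3496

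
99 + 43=142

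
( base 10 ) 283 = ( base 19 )EH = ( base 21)DA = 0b100011011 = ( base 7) 553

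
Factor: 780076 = 2^2 *11^1 * 17729^1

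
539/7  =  77 = 77.00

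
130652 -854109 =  - 723457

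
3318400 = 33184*100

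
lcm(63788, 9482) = 701668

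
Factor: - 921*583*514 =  - 275988702=-2^1*3^1*11^1*53^1* 257^1* 307^1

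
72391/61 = 72391/61= 1186.74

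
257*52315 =13444955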